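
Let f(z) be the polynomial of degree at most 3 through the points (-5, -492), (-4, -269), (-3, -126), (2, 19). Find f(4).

Evaluate each Lagrange basis at z = 4:
L_0(4) = (8)·(7)·(2)/[(-1)·(-2)·(-7)] = -8
L_1(4) = (9)·(7)·(2)/[(1)·(-1)·(-6)] = 21
L_2(4) = (9)·(8)·(2)/[(2)·(1)·(-5)] = -72/5
L_3(4) = (9)·(8)·(7)/[(7)·(6)·(5)] = 12/5
Sum: (-492)·(-8) + (-269)·(21) + (-126)·(-72/5) + 19·(12/5) = 147

147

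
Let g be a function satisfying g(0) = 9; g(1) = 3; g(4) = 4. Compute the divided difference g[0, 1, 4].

19/12

g[0,1] = (3 - 9) / (1 - 0) = -6
g[1,4] = (4 - 3) / (4 - 1) = 1/3
g[0,1,4] = (1/3 - (-6)) / (4 - 0) = 19/12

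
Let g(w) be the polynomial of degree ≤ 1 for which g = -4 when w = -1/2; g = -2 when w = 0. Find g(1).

Evaluate each Lagrange basis at w = 1:
L_0(1) = (1)/[(-1/2)] = -2
L_1(1) = (3/2)/[(1/2)] = 3
Sum: (-4)·(-2) + (-2)·(3) = 2

2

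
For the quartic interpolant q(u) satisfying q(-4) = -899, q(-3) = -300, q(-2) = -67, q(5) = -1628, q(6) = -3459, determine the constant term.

-3

Build the Lagrange basis polynomials:
L_0(u) = (u + 3)(u + 2)(u - 5)(u - 6) / [180] = (1/180)u^4 - (1/30)u^3 - (19/180)u^2 + (7/15)u + 1
L_1(u) = (u + 4)(u + 2)(u - 5)(u - 6) / [-72] = -(1/72)u^4 + (5/72)u^3 + (7/18)u^2 - (23/18)u - 10/3
L_2(u) = (u + 4)(u + 3)(u - 5)(u - 6) / [112] = (1/112)u^4 - (1/28)u^3 - (5/16)u^2 + (39/56)u + 45/14
L_3(u) = (u + 4)(u + 3)(u + 2)(u - 6) / [-504] = -(1/504)u^4 - (1/168)u^3 + (1/18)u^2 + (11/42)u + 2/7
L_4(u) = (u + 4)(u + 3)(u + 2)(u - 5) / [720] = (1/720)u^4 + (1/180)u^3 - (19/720)u^2 - (53/360)u - 1/6
q(u) = (-899)·L_0 + (-300)·L_1 + (-67)·L_2 + (-1628)·L_3 + (-3459)·L_4
Only the constant term is needed; take it from each L_i and combine:
(-899)·(1) + (-300)·(-10/3) + (-67)·(45/14) + (-1628)·(2/7) + (-3459)·(-1/6) = -3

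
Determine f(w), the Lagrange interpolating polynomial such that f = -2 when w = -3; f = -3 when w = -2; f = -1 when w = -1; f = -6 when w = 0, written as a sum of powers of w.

Build the Lagrange basis polynomials:
L_0(w) = (w + 2)(w + 1)w / [-6] = -(1/6)w^3 - (1/2)w^2 - (1/3)w
L_1(w) = (w + 3)(w + 1)w / [2] = (1/2)w^3 + 2w^2 + (3/2)w
L_2(w) = (w + 3)(w + 2)w / [-2] = -(1/2)w^3 - (5/2)w^2 - 3w
L_3(w) = (w + 3)(w + 2)(w + 1) / [6] = (1/6)w^3 + w^2 + (11/6)w + 1
f(w) = (-2)·L_0 + (-3)·L_1 + (-1)·L_2 + (-6)·L_3
  (-2)·L_0(w) = (1/3)w^3 + w^2 + (2/3)w
  (-3)·L_1(w) = -(3/2)w^3 - 6w^2 - (9/2)w
  (-1)·L_2(w) = (1/2)w^3 + (5/2)w^2 + 3w
  (-6)·L_3(w) = -w^3 - 6w^2 - 11w - 6
Adding term by term: -(5/3)w^3 - (17/2)w^2 - (71/6)w - 6

f(w) = -(5/3)w^3 - (17/2)w^2 - (71/6)w - 6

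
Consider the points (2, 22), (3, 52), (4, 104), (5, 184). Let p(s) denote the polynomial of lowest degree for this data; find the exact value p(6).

298

Using Newton's divided-difference form:
p[2,3] = (52 - 22) / (3 - 2) = 30
p[3,4] = (104 - 52) / (4 - 3) = 52
p[4,5] = (184 - 104) / (5 - 4) = 80
p[2,3,4] = (52 - 30) / (4 - 2) = 11
p[3,4,5] = (80 - 52) / (5 - 3) = 14
p[2,3,4,5] = (14 - 11) / (5 - 2) = 1
p(6) = 22 + 30·(4) + 11·(4)·(3) + 1·(4)·(3)·(2) = 298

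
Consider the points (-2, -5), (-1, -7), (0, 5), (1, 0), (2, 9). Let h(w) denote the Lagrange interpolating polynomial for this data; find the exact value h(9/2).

54761/64

Evaluate each Lagrange basis at w = 9/2:
L_0(9/2) = (11/2)·(9/2)·(7/2)·(5/2)/[(-1)·(-2)·(-3)·(-4)] = 1155/128
L_1(9/2) = (13/2)·(9/2)·(7/2)·(5/2)/[(1)·(-1)·(-2)·(-3)] = -1365/32
L_2(9/2) = (13/2)·(11/2)·(7/2)·(5/2)/[(2)·(1)·(-1)·(-2)] = 5005/64
L_3(9/2) = (13/2)·(11/2)·(9/2)·(5/2)/[(3)·(2)·(1)·(-1)] = -2145/32
L_4(9/2) = (13/2)·(11/2)·(9/2)·(7/2)/[(4)·(3)·(2)·(1)] = 3003/128
Sum: (-5)·(1155/128) + (-7)·(-1365/32) + 5·(5005/64) + 0 + 9·(3003/128) = 54761/64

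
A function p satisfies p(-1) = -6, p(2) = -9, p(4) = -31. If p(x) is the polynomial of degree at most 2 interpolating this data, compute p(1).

-4

Using Newton's divided-difference form:
p[-1,2] = (-9 - (-6)) / (2 - (-1)) = -1
p[2,4] = (-31 - (-9)) / (4 - 2) = -11
p[-1,2,4] = (-11 - (-1)) / (4 - (-1)) = -2
p(1) = -6 + (-1)·(2) + (-2)·(2)·(-1) = -4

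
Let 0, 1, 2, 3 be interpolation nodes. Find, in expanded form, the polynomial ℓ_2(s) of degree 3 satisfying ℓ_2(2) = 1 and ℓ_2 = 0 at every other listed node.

ℓ_2(s) = s(s - 1)(s - 3) / [(2)·(1)·(-1)]
       = (s^3 - 4s^2 + 3s) / (-2)

ℓ_2(s) = -(1/2)s^3 + 2s^2 - (3/2)s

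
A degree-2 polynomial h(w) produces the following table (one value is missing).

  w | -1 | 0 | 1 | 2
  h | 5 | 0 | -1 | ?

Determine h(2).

The 3 known values determine h uniquely (degree ≤ 2).
Evaluate each Lagrange basis at w = 2:
L_0(2) = (2)·(1)/[(-1)·(-2)] = 1
L_1(2) = (3)·(1)/[(1)·(-1)] = -3
L_2(2) = (3)·(2)/[(2)·(1)] = 3
Sum: 5·(1) + 0 + (-1)·(3) = 2

2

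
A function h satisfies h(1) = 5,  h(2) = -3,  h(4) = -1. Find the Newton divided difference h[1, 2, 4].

3

h[1,2] = (-3 - 5) / (2 - 1) = -8
h[2,4] = (-1 - (-3)) / (4 - 2) = 1
h[1,2,4] = (1 - (-8)) / (4 - 1) = 3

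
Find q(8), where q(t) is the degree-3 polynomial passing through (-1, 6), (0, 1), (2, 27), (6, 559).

1257

L_0(8) = (8)·(6)·(2)/[(-1)·(-3)·(-7)] = -32/7
L_1(8) = (9)·(6)·(2)/[(1)·(-2)·(-6)] = 9
L_2(8) = (9)·(8)·(2)/[(3)·(2)·(-4)] = -6
L_3(8) = (9)·(8)·(6)/[(7)·(6)·(4)] = 18/7
Sum: 6·(-32/7) + 1·(9) + 27·(-6) + 559·(18/7) = 1257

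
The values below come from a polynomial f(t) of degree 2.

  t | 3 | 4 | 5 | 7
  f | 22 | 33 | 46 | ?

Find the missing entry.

The 3 known values determine f uniquely (degree ≤ 2).
Evaluate each Lagrange basis at t = 7:
L_0(7) = (3)·(2)/[(-1)·(-2)] = 3
L_1(7) = (4)·(2)/[(1)·(-1)] = -8
L_2(7) = (4)·(3)/[(2)·(1)] = 6
Sum: 22·(3) + 33·(-8) + 46·(6) = 78

78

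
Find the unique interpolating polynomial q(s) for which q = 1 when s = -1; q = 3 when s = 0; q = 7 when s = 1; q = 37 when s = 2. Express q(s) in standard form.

Build the Lagrange basis polynomials:
L_0(s) = s(s - 1)(s - 2) / [-6] = -(1/6)s^3 + (1/2)s^2 - (1/3)s
L_1(s) = (s + 1)(s - 1)(s - 2) / [2] = (1/2)s^3 - s^2 - (1/2)s + 1
L_2(s) = (s + 1)s(s - 2) / [-2] = -(1/2)s^3 + (1/2)s^2 + s
L_3(s) = (s + 1)s(s - 1) / [6] = (1/6)s^3 - (1/6)s
q(s) = 1·L_0 + 3·L_1 + 7·L_2 + 37·L_3
  1·L_0(s) = -(1/6)s^3 + (1/2)s^2 - (1/3)s
  3·L_1(s) = (3/2)s^3 - 3s^2 - (3/2)s + 3
  7·L_2(s) = -(7/2)s^3 + (7/2)s^2 + 7s
  37·L_3(s) = (37/6)s^3 - (37/6)s
Adding term by term: 4s^3 + s^2 - s + 3

q(s) = 4s^3 + s^2 - s + 3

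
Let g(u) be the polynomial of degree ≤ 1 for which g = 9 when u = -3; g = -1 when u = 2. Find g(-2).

7

L_0(-2) = (-4)/[(-5)] = 4/5
L_1(-2) = (1)/[(5)] = 1/5
Sum: 9·(4/5) + (-1)·(1/5) = 7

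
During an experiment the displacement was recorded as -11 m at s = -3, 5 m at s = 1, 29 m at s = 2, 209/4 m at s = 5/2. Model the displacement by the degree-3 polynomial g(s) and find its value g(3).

Evaluate each Lagrange basis at s = 3:
L_0(3) = (2)·(1)·(1/2)/[(-4)·(-5)·(-11/2)] = -1/110
L_1(3) = (6)·(1)·(1/2)/[(4)·(-1)·(-3/2)] = 1/2
L_2(3) = (6)·(2)·(1/2)/[(5)·(1)·(-1/2)] = -12/5
L_3(3) = (6)·(2)·(1)/[(11/2)·(3/2)·(1/2)] = 32/11
Sum: (-11)·(-1/110) + 5·(1/2) + 29·(-12/5) + 209/4·(32/11) = 85

85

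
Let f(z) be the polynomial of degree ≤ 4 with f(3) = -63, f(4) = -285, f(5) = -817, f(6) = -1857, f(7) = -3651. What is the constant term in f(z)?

Build the Lagrange basis polynomials:
L_0(z) = (z - 4)(z - 5)(z - 6)(z - 7) / [24] = (1/24)z^4 - (11/12)z^3 + (179/24)z^2 - (319/12)z + 35
L_1(z) = (z - 3)(z - 5)(z - 6)(z - 7) / [-6] = -(1/6)z^4 + (7/2)z^3 - (161/6)z^2 + (177/2)z - 105
L_2(z) = (z - 3)(z - 4)(z - 6)(z - 7) / [4] = (1/4)z^4 - 5z^3 + (145/4)z^2 - (225/2)z + 126
L_3(z) = (z - 3)(z - 4)(z - 5)(z - 7) / [-6] = -(1/6)z^4 + (19/6)z^3 - (131/6)z^2 + (389/6)z - 70
L_4(z) = (z - 3)(z - 4)(z - 5)(z - 6) / [24] = (1/24)z^4 - (3/4)z^3 + (119/24)z^2 - (57/4)z + 15
f(z) = (-63)·L_0 + (-285)·L_1 + (-817)·L_2 + (-1857)·L_3 + (-3651)·L_4
Only the constant term is needed; take it from each L_i and combine:
(-63)·(35) + (-285)·(-105) + (-817)·(126) + (-1857)·(-70) + (-3651)·(15) = 3

3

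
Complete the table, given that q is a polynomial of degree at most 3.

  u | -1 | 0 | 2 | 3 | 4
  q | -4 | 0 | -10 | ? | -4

-12

The 4 known values determine q uniquely (degree ≤ 3).
L_0(3) = (3)·(1)·(-1)/[(-1)·(-3)·(-5)] = 1/5
L_1(3) = (4)·(1)·(-1)/[(1)·(-2)·(-4)] = -1/2
L_2(3) = (4)·(3)·(-1)/[(3)·(2)·(-2)] = 1
L_3(3) = (4)·(3)·(1)/[(5)·(4)·(2)] = 3/10
Sum: (-4)·(1/5) + 0 + (-10)·(1) + (-4)·(3/10) = -12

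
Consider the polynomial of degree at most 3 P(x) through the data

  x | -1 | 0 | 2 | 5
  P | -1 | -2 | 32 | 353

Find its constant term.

-2

Build the Lagrange basis polynomials:
L_0(x) = x(x - 2)(x - 5) / [-18] = -(1/18)x^3 + (7/18)x^2 - (5/9)x
L_1(x) = (x + 1)(x - 2)(x - 5) / [10] = (1/10)x^3 - (3/5)x^2 + (3/10)x + 1
L_2(x) = (x + 1)x(x - 5) / [-18] = -(1/18)x^3 + (2/9)x^2 + (5/18)x
L_3(x) = (x + 1)x(x - 2) / [90] = (1/90)x^3 - (1/90)x^2 - (1/45)x
P(x) = (-1)·L_0 + (-2)·L_1 + 32·L_2 + 353·L_3
Only the constant term is needed; take it from each L_i and combine:
(-1)·(0) + (-2)·(1) + 32·(0) + 353·(0) = -2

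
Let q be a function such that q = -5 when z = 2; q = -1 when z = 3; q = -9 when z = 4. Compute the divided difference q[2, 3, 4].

-6

q[2,3] = (-1 - (-5)) / (3 - 2) = 4
q[3,4] = (-9 - (-1)) / (4 - 3) = -8
q[2,3,4] = (-8 - 4) / (4 - 2) = -6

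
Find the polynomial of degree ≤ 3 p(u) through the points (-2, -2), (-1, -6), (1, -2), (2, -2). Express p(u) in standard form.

p(u) = -(2/3)u^3 + (2/3)u^2 + (8/3)u - 14/3

L_0(u) = (u + 1)(u - 1)(u - 2) / [-12] = -(1/12)u^3 + (1/6)u^2 + (1/12)u - 1/6
L_1(u) = (u + 2)(u - 1)(u - 2) / [6] = (1/6)u^3 - (1/6)u^2 - (2/3)u + 2/3
L_2(u) = (u + 2)(u + 1)(u - 2) / [-6] = -(1/6)u^3 - (1/6)u^2 + (2/3)u + 2/3
L_3(u) = (u + 2)(u + 1)(u - 1) / [12] = (1/12)u^3 + (1/6)u^2 - (1/12)u - 1/6
p(u) = (-2)·L_0 + (-6)·L_1 + (-2)·L_2 + (-2)·L_3
  (-2)·L_0(u) = (1/6)u^3 - (1/3)u^2 - (1/6)u + 1/3
  (-6)·L_1(u) = -u^3 + u^2 + 4u - 4
  (-2)·L_2(u) = (1/3)u^3 + (1/3)u^2 - (4/3)u - 4/3
  (-2)·L_3(u) = -(1/6)u^3 - (1/3)u^2 + (1/6)u + 1/3
Adding term by term: -(2/3)u^3 + (2/3)u^2 + (8/3)u - 14/3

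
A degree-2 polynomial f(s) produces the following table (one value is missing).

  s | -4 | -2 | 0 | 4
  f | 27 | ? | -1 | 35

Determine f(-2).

The 3 known values determine f uniquely (degree ≤ 2).
L_0(-2) = (-2)·(-6)/[(-4)·(-8)] = 3/8
L_1(-2) = (2)·(-6)/[(4)·(-4)] = 3/4
L_2(-2) = (2)·(-2)/[(8)·(4)] = -1/8
Sum: 27·(3/8) + (-1)·(3/4) + 35·(-1/8) = 5

5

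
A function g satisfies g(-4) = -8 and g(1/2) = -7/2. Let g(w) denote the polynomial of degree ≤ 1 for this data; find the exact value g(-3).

-7

L_0(-3) = (-7/2)/[(-9/2)] = 7/9
L_1(-3) = (1)/[(9/2)] = 2/9
Sum: (-8)·(7/9) + (-7/2)·(2/9) = -7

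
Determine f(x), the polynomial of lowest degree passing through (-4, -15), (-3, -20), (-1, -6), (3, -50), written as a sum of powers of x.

f(x) = -x^3 - 4x^2 + 4x + 1

Newton's divided differences:
f[-4,-3] = (-20 - (-15)) / (-3 - (-4)) = -5
f[-3,-1] = (-6 - (-20)) / (-1 - (-3)) = 7
f[-1,3] = (-50 - (-6)) / (3 - (-1)) = -11
f[-4,-3,-1] = (7 - (-5)) / (-1 - (-4)) = 4
f[-3,-1,3] = (-11 - 7) / (3 - (-3)) = -3
f[-4,-3,-1,3] = (-3 - 4) / (3 - (-4)) = -1
f(x) = -15 + (-5)·(x + 4) + 4·(x + 4)(x + 3) + (-1)·(x + 4)(x + 3)(x + 1)
Expanding: f(x) = -x^3 - 4x^2 + 4x + 1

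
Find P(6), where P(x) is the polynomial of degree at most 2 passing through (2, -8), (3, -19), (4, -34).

Evaluate each Lagrange basis at x = 6:
L_0(6) = (3)·(2)/[(-1)·(-2)] = 3
L_1(6) = (4)·(2)/[(1)·(-1)] = -8
L_2(6) = (4)·(3)/[(2)·(1)] = 6
Sum: (-8)·(3) + (-19)·(-8) + (-34)·(6) = -76

-76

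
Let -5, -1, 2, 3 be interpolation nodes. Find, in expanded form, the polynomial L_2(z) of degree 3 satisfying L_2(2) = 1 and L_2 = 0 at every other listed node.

L_2(z) = -(1/21)z^3 - (1/7)z^2 + (13/21)z + 5/7

L_2(z) = (z + 5)(z + 1)(z - 3) / [(7)·(3)·(-1)]
       = (z^3 + 3z^2 - 13z - 15) / (-21)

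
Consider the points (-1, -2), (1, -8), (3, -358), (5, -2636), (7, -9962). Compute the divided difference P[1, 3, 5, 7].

P[1,3] = (-358 - (-8)) / (3 - 1) = -175
P[3,5] = (-2636 - (-358)) / (5 - 3) = -1139
P[5,7] = (-9962 - (-2636)) / (7 - 5) = -3663
P[1,3,5] = (-1139 - (-175)) / (5 - 1) = -241
P[3,5,7] = (-3663 - (-1139)) / (7 - 3) = -631
P[1,3,5,7] = (-631 - (-241)) / (7 - 1) = -65

-65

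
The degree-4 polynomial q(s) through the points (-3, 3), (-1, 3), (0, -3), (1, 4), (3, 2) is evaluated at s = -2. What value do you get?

41/3

Evaluate each Lagrange basis at s = -2:
L_0(-2) = (-1)·(-2)·(-3)·(-5)/[(-2)·(-3)·(-4)·(-6)] = 5/24
L_1(-2) = (1)·(-2)·(-3)·(-5)/[(2)·(-1)·(-2)·(-4)] = 15/8
L_2(-2) = (1)·(-1)·(-3)·(-5)/[(3)·(1)·(-1)·(-3)] = -5/3
L_3(-2) = (1)·(-1)·(-2)·(-5)/[(4)·(2)·(1)·(-2)] = 5/8
L_4(-2) = (1)·(-1)·(-2)·(-3)/[(6)·(4)·(3)·(2)] = -1/24
Sum: 3·(5/24) + 3·(15/8) + (-3)·(-5/3) + 4·(5/8) + 2·(-1/24) = 41/3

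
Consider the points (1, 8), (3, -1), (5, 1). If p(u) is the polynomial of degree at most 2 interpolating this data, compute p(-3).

Using Newton's divided-difference form:
p[1,3] = (-1 - 8) / (3 - 1) = -9/2
p[3,5] = (1 - (-1)) / (5 - 3) = 1
p[1,3,5] = (1 - (-9/2)) / (5 - 1) = 11/8
p(-3) = 8 + (-9/2)·(-4) + (11/8)·(-4)·(-6) = 59

59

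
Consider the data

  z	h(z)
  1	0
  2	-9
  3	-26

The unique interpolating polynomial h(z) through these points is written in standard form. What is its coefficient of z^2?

-4

The leading coefficient equals the top divided difference h[1,2,3].
h[1,2] = (-9 - 0) / (2 - 1) = -9
h[2,3] = (-26 - (-9)) / (3 - 2) = -17
h[1,2,3] = (-17 - (-9)) / (3 - 1) = -4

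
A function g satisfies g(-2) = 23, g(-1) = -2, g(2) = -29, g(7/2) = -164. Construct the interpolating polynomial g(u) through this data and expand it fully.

L_0(u) = (u + 1)(u - 2)(u - 7/2) / [-22] = -(1/22)u^3 + (9/44)u^2 - (3/44)u - 7/22
L_1(u) = (u + 2)(u - 2)(u - 7/2) / [27/2] = (2/27)u^3 - (7/27)u^2 - (8/27)u + 28/27
L_2(u) = (u + 2)(u + 1)(u - 7/2) / [-18] = -(1/18)u^3 + (1/36)u^2 + (17/36)u + 7/18
L_3(u) = (u + 2)(u + 1)(u - 2) / [297/8] = (8/297)u^3 + (8/297)u^2 - (32/297)u - 32/297
g(u) = 23·L_0 + (-2)·L_1 + (-29)·L_2 + (-164)·L_3
  23·L_0(u) = -(23/22)u^3 + (207/44)u^2 - (69/44)u - 161/22
  (-2)·L_1(u) = -(4/27)u^3 + (14/27)u^2 + (16/27)u - 56/27
  (-29)·L_2(u) = (29/18)u^3 - (29/36)u^2 - (493/36)u - 203/18
  (-164)·L_3(u) = -(1312/297)u^3 - (1312/297)u^2 + (5248/297)u + 5248/297
Adding term by term: -4u^3 + 3u - 3

g(u) = -4u^3 + 3u - 3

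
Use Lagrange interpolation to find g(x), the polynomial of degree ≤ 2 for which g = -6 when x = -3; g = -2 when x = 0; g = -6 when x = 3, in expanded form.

Build the Lagrange basis polynomials:
L_0(x) = x(x - 3) / [18] = (1/18)x^2 - (1/6)x
L_1(x) = (x + 3)(x - 3) / [-9] = -(1/9)x^2 + 1
L_2(x) = (x + 3)x / [18] = (1/18)x^2 + (1/6)x
g(x) = (-6)·L_0 + (-2)·L_1 + (-6)·L_2
  (-6)·L_0(x) = -(1/3)x^2 + x
  (-2)·L_1(x) = (2/9)x^2 - 2
  (-6)·L_2(x) = -(1/3)x^2 - x
Adding term by term: -(4/9)x^2 - 2

g(x) = -(4/9)x^2 - 2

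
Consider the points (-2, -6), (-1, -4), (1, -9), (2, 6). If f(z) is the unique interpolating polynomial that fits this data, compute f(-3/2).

-167/48

Using Newton's divided-difference form:
f[-2,-1] = (-4 - (-6)) / (-1 - (-2)) = 2
f[-1,1] = (-9 - (-4)) / (1 - (-1)) = -5/2
f[1,2] = (6 - (-9)) / (2 - 1) = 15
f[-2,-1,1] = (-5/2 - 2) / (1 - (-2)) = -3/2
f[-1,1,2] = (15 - (-5/2)) / (2 - (-1)) = 35/6
f[-2,-1,1,2] = (35/6 - (-3/2)) / (2 - (-2)) = 11/6
f(-3/2) = -6 + 2·(1/2) + (-3/2)·(1/2)·(-1/2) + (11/6)·(1/2)·(-1/2)·(-5/2) = -167/48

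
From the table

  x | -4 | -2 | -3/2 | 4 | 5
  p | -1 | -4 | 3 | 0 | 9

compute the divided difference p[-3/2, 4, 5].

210/143

p[-3/2,4] = (0 - 3) / (4 - (-3/2)) = -6/11
p[4,5] = (9 - 0) / (5 - 4) = 9
p[-3/2,4,5] = (9 - (-6/11)) / (5 - (-3/2)) = 210/143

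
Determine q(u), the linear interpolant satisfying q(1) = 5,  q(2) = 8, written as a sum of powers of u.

L_0(u) = (u - 2) / [-1] = -u + 2
L_1(u) = (u - 1) / [1] = u - 1
q(u) = 5·L_0 + 8·L_1
  5·L_0(u) = -5u + 10
  8·L_1(u) = 8u - 8
Adding term by term: 3u + 2

q(u) = 3u + 2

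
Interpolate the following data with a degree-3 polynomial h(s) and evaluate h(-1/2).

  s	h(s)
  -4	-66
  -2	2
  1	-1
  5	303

1/2

Using Newton's divided-difference form:
h[-4,-2] = (2 - (-66)) / (-2 - (-4)) = 34
h[-2,1] = (-1 - 2) / (1 - (-2)) = -1
h[1,5] = (303 - (-1)) / (5 - 1) = 76
h[-4,-2,1] = (-1 - 34) / (1 - (-4)) = -7
h[-2,1,5] = (76 - (-1)) / (5 - (-2)) = 11
h[-4,-2,1,5] = (11 - (-7)) / (5 - (-4)) = 2
h(-1/2) = -66 + 34·(7/2) + (-7)·(7/2)·(3/2) + 2·(7/2)·(3/2)·(-3/2) = 1/2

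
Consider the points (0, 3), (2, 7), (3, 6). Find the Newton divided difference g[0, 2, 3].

g[0,2] = (7 - 3) / (2 - 0) = 2
g[2,3] = (6 - 7) / (3 - 2) = -1
g[0,2,3] = (-1 - 2) / (3 - 0) = -1

-1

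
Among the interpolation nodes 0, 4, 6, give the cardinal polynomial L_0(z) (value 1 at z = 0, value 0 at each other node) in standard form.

L_0(z) = (z - 4)(z - 6) / [(-4)·(-6)]
       = (z^2 - 10z + 24) / (24)

L_0(z) = (1/24)z^2 - (5/12)z + 1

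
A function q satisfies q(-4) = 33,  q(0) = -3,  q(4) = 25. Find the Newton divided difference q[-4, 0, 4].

2

q[-4,0] = (-3 - 33) / (0 - (-4)) = -9
q[0,4] = (25 - (-3)) / (4 - 0) = 7
q[-4,0,4] = (7 - (-9)) / (4 - (-4)) = 2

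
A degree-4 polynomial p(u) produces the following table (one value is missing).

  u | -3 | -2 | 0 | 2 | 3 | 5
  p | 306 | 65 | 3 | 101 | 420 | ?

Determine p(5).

2858

The 5 known values determine p uniquely (degree ≤ 4).
Evaluate each Lagrange basis at u = 5:
L_0(5) = (7)·(5)·(3)·(2)/[(-1)·(-3)·(-5)·(-6)] = 7/3
L_1(5) = (8)·(5)·(3)·(2)/[(1)·(-2)·(-4)·(-5)] = -6
L_2(5) = (8)·(7)·(3)·(2)/[(3)·(2)·(-2)·(-3)] = 28/3
L_3(5) = (8)·(7)·(5)·(2)/[(5)·(4)·(2)·(-1)] = -14
L_4(5) = (8)·(7)·(5)·(3)/[(6)·(5)·(3)·(1)] = 28/3
Sum: 306·(7/3) + 65·(-6) + 3·(28/3) + 101·(-14) + 420·(28/3) = 2858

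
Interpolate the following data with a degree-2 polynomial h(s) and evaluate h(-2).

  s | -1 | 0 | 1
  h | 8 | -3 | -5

28

Using Newton's divided-difference form:
h[-1,0] = (-3 - 8) / (0 - (-1)) = -11
h[0,1] = (-5 - (-3)) / (1 - 0) = -2
h[-1,0,1] = (-2 - (-11)) / (1 - (-1)) = 9/2
h(-2) = 8 + (-11)·(-1) + (9/2)·(-1)·(-2) = 28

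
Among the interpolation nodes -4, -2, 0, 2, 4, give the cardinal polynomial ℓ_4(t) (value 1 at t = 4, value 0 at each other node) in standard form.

ℓ_4(t) = (t + 4)(t + 2)t(t - 2) / [(8)·(6)·(4)·(2)]
       = (t^4 + 4t^3 - 4t^2 - 16t) / (384)

ℓ_4(t) = (1/384)t^4 + (1/96)t^3 - (1/96)t^2 - (1/24)t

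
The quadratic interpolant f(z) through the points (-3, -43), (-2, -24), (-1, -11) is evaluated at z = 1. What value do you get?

-3

Evaluate each Lagrange basis at z = 1:
L_0(1) = (3)·(2)/[(-1)·(-2)] = 3
L_1(1) = (4)·(2)/[(1)·(-1)] = -8
L_2(1) = (4)·(3)/[(2)·(1)] = 6
Sum: (-43)·(3) + (-24)·(-8) + (-11)·(6) = -3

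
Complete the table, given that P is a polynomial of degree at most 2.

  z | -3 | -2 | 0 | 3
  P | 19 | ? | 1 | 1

11

The 3 known values determine P uniquely (degree ≤ 2).
Evaluate each Lagrange basis at z = -2:
L_0(-2) = (-2)·(-5)/[(-3)·(-6)] = 5/9
L_1(-2) = (1)·(-5)/[(3)·(-3)] = 5/9
L_2(-2) = (1)·(-2)/[(6)·(3)] = -1/9
Sum: 19·(5/9) + 1·(5/9) + 1·(-1/9) = 11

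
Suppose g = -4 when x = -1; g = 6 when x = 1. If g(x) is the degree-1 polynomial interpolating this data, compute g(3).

16

Evaluate each Lagrange basis at x = 3:
L_0(3) = (2)/[(-2)] = -1
L_1(3) = (4)/[(2)] = 2
Sum: (-4)·(-1) + 6·(2) = 16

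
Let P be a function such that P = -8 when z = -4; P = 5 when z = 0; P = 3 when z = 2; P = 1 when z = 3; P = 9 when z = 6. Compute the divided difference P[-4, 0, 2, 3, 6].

11/560

P[-4,0] = (5 - (-8)) / (0 - (-4)) = 13/4
P[0,2] = (3 - 5) / (2 - 0) = -1
P[2,3] = (1 - 3) / (3 - 2) = -2
P[3,6] = (9 - 1) / (6 - 3) = 8/3
P[-4,0,2] = (-1 - 13/4) / (2 - (-4)) = -17/24
P[0,2,3] = (-2 - (-1)) / (3 - 0) = -1/3
P[2,3,6] = (8/3 - (-2)) / (6 - 2) = 7/6
P[-4,0,2,3] = (-1/3 - (-17/24)) / (3 - (-4)) = 3/56
P[0,2,3,6] = (7/6 - (-1/3)) / (6 - 0) = 1/4
P[-4,0,2,3,6] = (1/4 - 3/56) / (6 - (-4)) = 11/560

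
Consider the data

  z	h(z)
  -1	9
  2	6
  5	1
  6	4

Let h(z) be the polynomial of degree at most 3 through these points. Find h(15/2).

Evaluate each Lagrange basis at z = 15/2:
L_0(15/2) = (11/2)·(5/2)·(3/2)/[(-3)·(-6)·(-7)] = -55/336
L_1(15/2) = (17/2)·(5/2)·(3/2)/[(3)·(-3)·(-4)] = 85/96
L_2(15/2) = (17/2)·(11/2)·(3/2)/[(6)·(3)·(-1)] = -187/48
L_3(15/2) = (17/2)·(11/2)·(5/2)/[(7)·(4)·(1)] = 935/224
Sum: 9·(-55/336) + 6·(85/96) + 1·(-187/48) + 4·(935/224) = 5591/336

5591/336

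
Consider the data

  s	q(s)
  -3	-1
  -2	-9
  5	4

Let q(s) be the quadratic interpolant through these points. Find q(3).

Evaluate each Lagrange basis at s = 3:
L_0(3) = (5)·(-2)/[(-1)·(-8)] = -5/4
L_1(3) = (6)·(-2)/[(1)·(-7)] = 12/7
L_2(3) = (6)·(5)/[(8)·(7)] = 15/28
Sum: (-1)·(-5/4) + (-9)·(12/7) + 4·(15/28) = -337/28

-337/28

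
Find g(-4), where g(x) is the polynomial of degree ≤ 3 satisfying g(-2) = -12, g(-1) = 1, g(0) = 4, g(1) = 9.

Evaluate each Lagrange basis at x = -4:
L_0(-4) = (-3)·(-4)·(-5)/[(-1)·(-2)·(-3)] = 10
L_1(-4) = (-2)·(-4)·(-5)/[(1)·(-1)·(-2)] = -20
L_2(-4) = (-2)·(-3)·(-5)/[(2)·(1)·(-1)] = 15
L_3(-4) = (-2)·(-3)·(-4)/[(3)·(2)·(1)] = -4
Sum: (-12)·(10) + 1·(-20) + 4·(15) + 9·(-4) = -116

-116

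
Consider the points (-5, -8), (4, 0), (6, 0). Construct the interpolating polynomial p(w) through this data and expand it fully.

p(w) = -(8/99)w^2 + (80/99)w - 64/33

Build the Lagrange basis polynomials:
L_0(w) = (w - 4)(w - 6) / [99] = (1/99)w^2 - (10/99)w + 8/33
L_1(w) = (w + 5)(w - 6) / [-18] = -(1/18)w^2 + (1/18)w + 5/3
L_2(w) = (w + 5)(w - 4) / [22] = (1/22)w^2 + (1/22)w - 10/11
p(w) = (-8)·L_0 + 0·L_1 + 0·L_2
  (-8)·L_0(w) = -(8/99)w^2 + (80/99)w - 64/33
  0·L_1(w) = 0
  0·L_2(w) = 0
Adding term by term: -(8/99)w^2 + (80/99)w - 64/33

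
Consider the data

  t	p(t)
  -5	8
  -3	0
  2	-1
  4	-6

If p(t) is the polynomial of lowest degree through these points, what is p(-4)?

302/105

L_0(-4) = (-1)·(-6)·(-8)/[(-2)·(-7)·(-9)] = 8/21
L_1(-4) = (1)·(-6)·(-8)/[(2)·(-5)·(-7)] = 24/35
L_2(-4) = (1)·(-1)·(-8)/[(7)·(5)·(-2)] = -4/35
L_3(-4) = (1)·(-1)·(-6)/[(9)·(7)·(2)] = 1/21
Sum: 8·(8/21) + 0 + (-1)·(-4/35) + (-6)·(1/21) = 302/105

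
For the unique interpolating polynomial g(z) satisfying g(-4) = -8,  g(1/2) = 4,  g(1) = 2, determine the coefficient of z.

Build the Lagrange basis polynomials:
L_0(z) = (z - 1/2)(z - 1) / [45/2] = (2/45)z^2 - (1/15)z + 1/45
L_1(z) = (z + 4)(z - 1) / [-9/4] = -(4/9)z^2 - (4/3)z + 16/9
L_2(z) = (z + 4)(z - 1/2) / [5/2] = (2/5)z^2 + (7/5)z - 4/5
g(z) = (-8)·L_0 + 4·L_1 + 2·L_2
Only the coefficient of z is needed; take it from each L_i and combine:
(-8)·(-1/15) + 4·(-4/3) + 2·(7/5) = -2

-2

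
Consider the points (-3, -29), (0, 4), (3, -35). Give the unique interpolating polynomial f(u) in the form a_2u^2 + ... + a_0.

Build the Lagrange basis polynomials:
L_0(u) = u(u - 3) / [18] = (1/18)u^2 - (1/6)u
L_1(u) = (u + 3)(u - 3) / [-9] = -(1/9)u^2 + 1
L_2(u) = (u + 3)u / [18] = (1/18)u^2 + (1/6)u
f(u) = (-29)·L_0 + 4·L_1 + (-35)·L_2
  (-29)·L_0(u) = -(29/18)u^2 + (29/6)u
  4·L_1(u) = -(4/9)u^2 + 4
  (-35)·L_2(u) = -(35/18)u^2 - (35/6)u
Adding term by term: -4u^2 - u + 4

f(u) = -4u^2 - u + 4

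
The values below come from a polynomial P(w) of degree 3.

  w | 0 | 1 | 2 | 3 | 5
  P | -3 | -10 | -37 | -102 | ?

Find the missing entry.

-418

The 4 known values determine P uniquely (degree ≤ 3).
L_0(5) = (4)·(3)·(2)/[(-1)·(-2)·(-3)] = -4
L_1(5) = (5)·(3)·(2)/[(1)·(-1)·(-2)] = 15
L_2(5) = (5)·(4)·(2)/[(2)·(1)·(-1)] = -20
L_3(5) = (5)·(4)·(3)/[(3)·(2)·(1)] = 10
Sum: (-3)·(-4) + (-10)·(15) + (-37)·(-20) + (-102)·(10) = -418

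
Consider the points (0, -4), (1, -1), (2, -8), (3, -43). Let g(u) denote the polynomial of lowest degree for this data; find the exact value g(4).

Evaluate each Lagrange basis at u = 4:
L_0(4) = (3)·(2)·(1)/[(-1)·(-2)·(-3)] = -1
L_1(4) = (4)·(2)·(1)/[(1)·(-1)·(-2)] = 4
L_2(4) = (4)·(3)·(1)/[(2)·(1)·(-1)] = -6
L_3(4) = (4)·(3)·(2)/[(3)·(2)·(1)] = 4
Sum: (-4)·(-1) + (-1)·(4) + (-8)·(-6) + (-43)·(4) = -124

-124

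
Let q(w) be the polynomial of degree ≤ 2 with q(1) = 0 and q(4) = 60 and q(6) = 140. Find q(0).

-4

Evaluate each Lagrange basis at w = 0:
L_0(0) = (-4)·(-6)/[(-3)·(-5)] = 8/5
L_1(0) = (-1)·(-6)/[(3)·(-2)] = -1
L_2(0) = (-1)·(-4)/[(5)·(2)] = 2/5
Sum: 0 + 60·(-1) + 140·(2/5) = -4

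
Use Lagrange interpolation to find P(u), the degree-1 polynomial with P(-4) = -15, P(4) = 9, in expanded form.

P(u) = 3u - 3

L_0(u) = (u - 4) / [-8] = -(1/8)u + 1/2
L_1(u) = (u + 4) / [8] = (1/8)u + 1/2
P(u) = (-15)·L_0 + 9·L_1
  (-15)·L_0(u) = (15/8)u - 15/2
  9·L_1(u) = (9/8)u + 9/2
Adding term by term: 3u - 3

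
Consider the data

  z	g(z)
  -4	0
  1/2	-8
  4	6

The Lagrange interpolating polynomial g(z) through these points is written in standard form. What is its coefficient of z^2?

Build the Lagrange basis polynomials:
L_0(z) = (z - 1/2)(z - 4) / [36] = (1/36)z^2 - (1/8)z + 1/18
L_1(z) = (z + 4)(z - 4) / [-63/4] = -(4/63)z^2 + 64/63
L_2(z) = (z + 4)(z - 1/2) / [28] = (1/28)z^2 + (1/8)z - 1/14
g(z) = 0·L_0 + (-8)·L_1 + 6·L_2
Only the coefficient of z^2 is needed; take it from each L_i and combine:
0·(1/36) + (-8)·(-4/63) + 6·(1/28) = 13/18

13/18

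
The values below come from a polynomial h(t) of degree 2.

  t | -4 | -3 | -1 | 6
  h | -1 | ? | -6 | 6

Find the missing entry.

The 3 known values determine h uniquely (degree ≤ 2).
Evaluate each Lagrange basis at t = -3:
L_0(-3) = (-2)·(-9)/[(-3)·(-10)] = 3/5
L_1(-3) = (1)·(-9)/[(3)·(-7)] = 3/7
L_2(-3) = (1)·(-2)/[(10)·(7)] = -1/35
Sum: (-1)·(3/5) + (-6)·(3/7) + 6·(-1/35) = -117/35

-117/35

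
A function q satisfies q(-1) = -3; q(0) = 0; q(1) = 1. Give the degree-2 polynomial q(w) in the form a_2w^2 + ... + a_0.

q(w) = -w^2 + 2w

Newton's divided differences:
q[-1,0] = (0 - (-3)) / (0 - (-1)) = 3
q[0,1] = (1 - 0) / (1 - 0) = 1
q[-1,0,1] = (1 - 3) / (1 - (-1)) = -1
q(w) = -3 + 3·(w + 1) + (-1)·(w + 1)w
Expanding: q(w) = -w^2 + 2w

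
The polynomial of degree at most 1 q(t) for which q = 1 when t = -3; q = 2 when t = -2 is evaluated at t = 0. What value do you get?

4

Evaluate each Lagrange basis at t = 0:
L_0(0) = (2)/[(-1)] = -2
L_1(0) = (3)/[(1)] = 3
Sum: 1·(-2) + 2·(3) = 4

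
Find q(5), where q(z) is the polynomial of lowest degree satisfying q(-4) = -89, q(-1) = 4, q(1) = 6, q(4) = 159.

Evaluate each Lagrange basis at z = 5:
L_0(5) = (6)·(4)·(1)/[(-3)·(-5)·(-8)] = -1/5
L_1(5) = (9)·(4)·(1)/[(3)·(-2)·(-5)] = 6/5
L_2(5) = (9)·(6)·(1)/[(5)·(2)·(-3)] = -9/5
L_3(5) = (9)·(6)·(4)/[(8)·(5)·(3)] = 9/5
Sum: (-89)·(-1/5) + 4·(6/5) + 6·(-9/5) + 159·(9/5) = 298

298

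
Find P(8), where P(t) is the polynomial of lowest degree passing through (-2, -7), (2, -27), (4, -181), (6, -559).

Evaluate each Lagrange basis at t = 8:
L_0(8) = (6)·(4)·(2)/[(-4)·(-6)·(-8)] = -1/4
L_1(8) = (10)·(4)·(2)/[(4)·(-2)·(-4)] = 5/2
L_2(8) = (10)·(6)·(2)/[(6)·(2)·(-2)] = -5
L_3(8) = (10)·(6)·(4)/[(8)·(4)·(2)] = 15/4
Sum: (-7)·(-1/4) + (-27)·(5/2) + (-181)·(-5) + (-559)·(15/4) = -1257

-1257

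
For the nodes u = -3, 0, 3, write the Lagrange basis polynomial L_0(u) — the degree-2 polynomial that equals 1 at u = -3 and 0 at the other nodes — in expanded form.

L_0(u) = (1/18)u^2 - (1/6)u

L_0(u) = u(u - 3) / [(-3)·(-6)]
       = (u^2 - 3u) / (18)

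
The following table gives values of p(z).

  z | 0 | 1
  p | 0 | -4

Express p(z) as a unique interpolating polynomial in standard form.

p(z) = -4z

Build the Lagrange basis polynomials:
L_0(z) = (z - 1) / [-1] = -z + 1
L_1(z) = z / [1] = z
p(z) = 0·L_0 + (-4)·L_1
  0·L_0(z) = 0
  (-4)·L_1(z) = -4z
Adding term by term: -4z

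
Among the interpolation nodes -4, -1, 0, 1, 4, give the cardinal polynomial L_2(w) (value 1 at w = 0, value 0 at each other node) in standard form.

L_2(w) = (1/16)w^4 - (17/16)w^2 + 1

L_2(w) = (w + 4)(w + 1)(w - 1)(w - 4) / [(4)·(1)·(-1)·(-4)]
       = (w^4 - 17w^2 + 16) / (16)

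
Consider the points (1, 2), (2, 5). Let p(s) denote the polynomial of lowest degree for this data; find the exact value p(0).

Evaluate each Lagrange basis at s = 0:
L_0(0) = (-2)/[(-1)] = 2
L_1(0) = (-1)/[(1)] = -1
Sum: 2·(2) + 5·(-1) = -1

-1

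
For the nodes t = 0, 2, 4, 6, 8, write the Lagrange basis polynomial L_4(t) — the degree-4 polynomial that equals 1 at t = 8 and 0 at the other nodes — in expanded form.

L_4(t) = (1/384)t^4 - (1/32)t^3 + (11/96)t^2 - (1/8)t

L_4(t) = t(t - 2)(t - 4)(t - 6) / [(8)·(6)·(4)·(2)]
       = (t^4 - 12t^3 + 44t^2 - 48t) / (384)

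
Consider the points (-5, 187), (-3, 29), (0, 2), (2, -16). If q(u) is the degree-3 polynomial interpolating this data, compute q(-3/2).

-1/4

L_0(-3/2) = (3/2)·(-3/2)·(-7/2)/[(-2)·(-5)·(-7)] = -9/80
L_1(-3/2) = (7/2)·(-3/2)·(-7/2)/[(2)·(-3)·(-5)] = 49/80
L_2(-3/2) = (7/2)·(3/2)·(-7/2)/[(5)·(3)·(-2)] = 49/80
L_3(-3/2) = (7/2)·(3/2)·(-3/2)/[(7)·(5)·(2)] = -9/80
Sum: 187·(-9/80) + 29·(49/80) + 2·(49/80) + (-16)·(-9/80) = -1/4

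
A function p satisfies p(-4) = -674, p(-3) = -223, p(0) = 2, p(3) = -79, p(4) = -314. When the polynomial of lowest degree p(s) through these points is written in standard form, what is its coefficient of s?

Build the Lagrange basis polynomials:
L_0(s) = (s + 3)s(s - 3)(s - 4) / [224] = (1/224)s^4 - (1/56)s^3 - (9/224)s^2 + (9/56)s
L_1(s) = (s + 4)s(s - 3)(s - 4) / [-126] = -(1/126)s^4 + (1/42)s^3 + (8/63)s^2 - (8/21)s
L_2(s) = (s + 4)(s + 3)(s - 3)(s - 4) / [144] = (1/144)s^4 - (25/144)s^2 + 1
L_3(s) = (s + 4)(s + 3)s(s - 4) / [-126] = -(1/126)s^4 - (1/42)s^3 + (8/63)s^2 + (8/21)s
L_4(s) = (s + 4)(s + 3)s(s - 3) / [224] = (1/224)s^4 + (1/56)s^3 - (9/224)s^2 - (9/56)s
p(s) = (-674)·L_0 + (-223)·L_1 + 2·L_2 + (-79)·L_3 + (-314)·L_4
Only the coefficient of s is needed; take it from each L_i and combine:
(-674)·(9/56) + (-223)·(-8/21) + 2·(0) + (-79)·(8/21) + (-314)·(-9/56) = -3

-3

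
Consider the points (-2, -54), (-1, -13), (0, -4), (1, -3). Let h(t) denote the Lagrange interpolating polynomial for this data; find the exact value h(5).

401

Evaluate each Lagrange basis at t = 5:
L_0(5) = (6)·(5)·(4)/[(-1)·(-2)·(-3)] = -20
L_1(5) = (7)·(5)·(4)/[(1)·(-1)·(-2)] = 70
L_2(5) = (7)·(6)·(4)/[(2)·(1)·(-1)] = -84
L_3(5) = (7)·(6)·(5)/[(3)·(2)·(1)] = 35
Sum: (-54)·(-20) + (-13)·(70) + (-4)·(-84) + (-3)·(35) = 401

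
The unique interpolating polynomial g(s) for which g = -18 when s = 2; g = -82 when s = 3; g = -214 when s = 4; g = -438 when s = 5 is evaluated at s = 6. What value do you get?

-778

L_0(6) = (3)·(2)·(1)/[(-1)·(-2)·(-3)] = -1
L_1(6) = (4)·(2)·(1)/[(1)·(-1)·(-2)] = 4
L_2(6) = (4)·(3)·(1)/[(2)·(1)·(-1)] = -6
L_3(6) = (4)·(3)·(2)/[(3)·(2)·(1)] = 4
Sum: (-18)·(-1) + (-82)·(4) + (-214)·(-6) + (-438)·(4) = -778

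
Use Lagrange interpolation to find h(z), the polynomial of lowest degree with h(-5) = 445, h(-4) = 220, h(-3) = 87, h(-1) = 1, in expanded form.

Build the Lagrange basis polynomials:
L_0(z) = (z + 4)(z + 3)(z + 1) / [-8] = -(1/8)z^3 - z^2 - (19/8)z - 3/2
L_1(z) = (z + 5)(z + 3)(z + 1) / [3] = (1/3)z^3 + 3z^2 + (23/3)z + 5
L_2(z) = (z + 5)(z + 4)(z + 1) / [-4] = -(1/4)z^3 - (5/2)z^2 - (29/4)z - 5
L_3(z) = (z + 5)(z + 4)(z + 3) / [24] = (1/24)z^3 + (1/2)z^2 + (47/24)z + 5/2
h(z) = 445·L_0 + 220·L_1 + 87·L_2 + 1·L_3
  445·L_0(z) = -(445/8)z^3 - 445z^2 - (8455/8)z - 1335/2
  220·L_1(z) = (220/3)z^3 + 660z^2 + (5060/3)z + 1100
  87·L_2(z) = -(87/4)z^3 - (435/2)z^2 - (2523/4)z - 435
  1·L_3(z) = (1/24)z^3 + (1/2)z^2 + (47/24)z + 5/2
Adding term by term: -4z^3 - 2z^2 + z

h(z) = -4z^3 - 2z^2 + z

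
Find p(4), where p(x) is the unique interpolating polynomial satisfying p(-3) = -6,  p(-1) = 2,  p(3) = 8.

Evaluate each Lagrange basis at x = 4:
L_0(4) = (5)·(1)/[(-2)·(-6)] = 5/12
L_1(4) = (7)·(1)/[(2)·(-4)] = -7/8
L_2(4) = (7)·(5)/[(6)·(4)] = 35/24
Sum: (-6)·(5/12) + 2·(-7/8) + 8·(35/24) = 89/12

89/12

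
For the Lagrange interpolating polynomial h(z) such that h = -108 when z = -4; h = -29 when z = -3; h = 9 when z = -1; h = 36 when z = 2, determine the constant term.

Build the Lagrange basis polynomials:
L_0(z) = (z + 3)(z + 1)(z - 2) / [-18] = -(1/18)z^3 - (1/9)z^2 + (5/18)z + 1/3
L_1(z) = (z + 4)(z + 1)(z - 2) / [10] = (1/10)z^3 + (3/10)z^2 - (3/5)z - 4/5
L_2(z) = (z + 4)(z + 3)(z - 2) / [-18] = -(1/18)z^3 - (5/18)z^2 + (1/9)z + 4/3
L_3(z) = (z + 4)(z + 3)(z + 1) / [90] = (1/90)z^3 + (4/45)z^2 + (19/90)z + 2/15
h(z) = (-108)·L_0 + (-29)·L_1 + 9·L_2 + 36·L_3
Only the constant term is needed; take it from each L_i and combine:
(-108)·(1/3) + (-29)·(-4/5) + 9·(4/3) + 36·(2/15) = 4

4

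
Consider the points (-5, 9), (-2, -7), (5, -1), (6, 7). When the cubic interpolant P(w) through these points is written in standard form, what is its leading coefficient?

The leading coefficient equals the top divided difference P[-5,-2,5,6].
P[-5,-2] = (-7 - 9) / (-2 - (-5)) = -16/3
P[-2,5] = (-1 - (-7)) / (5 - (-2)) = 6/7
P[5,6] = (7 - (-1)) / (6 - 5) = 8
P[-5,-2,5] = (6/7 - (-16/3)) / (5 - (-5)) = 13/21
P[-2,5,6] = (8 - 6/7) / (6 - (-2)) = 25/28
P[-5,-2,5,6] = (25/28 - 13/21) / (6 - (-5)) = 23/924

23/924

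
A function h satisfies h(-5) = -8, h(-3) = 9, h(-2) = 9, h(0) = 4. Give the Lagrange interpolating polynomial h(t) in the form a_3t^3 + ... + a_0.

h(t) = (2/5)t^3 + (7/6)t^2 - (53/30)t + 4

Build the Lagrange basis polynomials:
L_0(t) = (t + 3)(t + 2)t / [-30] = -(1/30)t^3 - (1/6)t^2 - (1/5)t
L_1(t) = (t + 5)(t + 2)t / [6] = (1/6)t^3 + (7/6)t^2 + (5/3)t
L_2(t) = (t + 5)(t + 3)t / [-6] = -(1/6)t^3 - (4/3)t^2 - (5/2)t
L_3(t) = (t + 5)(t + 3)(t + 2) / [30] = (1/30)t^3 + (1/3)t^2 + (31/30)t + 1
h(t) = (-8)·L_0 + 9·L_1 + 9·L_2 + 4·L_3
  (-8)·L_0(t) = (4/15)t^3 + (4/3)t^2 + (8/5)t
  9·L_1(t) = (3/2)t^3 + (21/2)t^2 + 15t
  9·L_2(t) = -(3/2)t^3 - 12t^2 - (45/2)t
  4·L_3(t) = (2/15)t^3 + (4/3)t^2 + (62/15)t + 4
Adding term by term: (2/5)t^3 + (7/6)t^2 - (53/30)t + 4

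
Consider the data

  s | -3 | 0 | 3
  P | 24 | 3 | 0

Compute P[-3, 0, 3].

1

P[-3,0] = (3 - 24) / (0 - (-3)) = -7
P[0,3] = (0 - 3) / (3 - 0) = -1
P[-3,0,3] = (-1 - (-7)) / (3 - (-3)) = 1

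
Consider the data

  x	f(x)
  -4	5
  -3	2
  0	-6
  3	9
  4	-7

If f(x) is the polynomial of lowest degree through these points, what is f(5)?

-377/7

Using Newton's divided-difference form:
f[-4,-3] = (2 - 5) / (-3 - (-4)) = -3
f[-3,0] = (-6 - 2) / (0 - (-3)) = -8/3
f[0,3] = (9 - (-6)) / (3 - 0) = 5
f[3,4] = (-7 - 9) / (4 - 3) = -16
f[-4,-3,0] = (-8/3 - (-3)) / (0 - (-4)) = 1/12
f[-3,0,3] = (5 - (-8/3)) / (3 - (-3)) = 23/18
f[0,3,4] = (-16 - 5) / (4 - 0) = -21/4
f[-4,-3,0,3] = (23/18 - 1/12) / (3 - (-4)) = 43/252
f[-3,0,3,4] = (-21/4 - 23/18) / (4 - (-3)) = -235/252
f[-4,-3,0,3,4] = (-235/252 - 43/252) / (4 - (-4)) = -139/1008
f(5) = 5 + (-3)·(9) + (1/12)·(9)·(8) + (43/252)·(9)·(8)·(5) + (-139/1008)·(9)·(8)·(5)·(2) = -377/7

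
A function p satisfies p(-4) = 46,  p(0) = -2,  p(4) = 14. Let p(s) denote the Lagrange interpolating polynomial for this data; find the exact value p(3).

Evaluate each Lagrange basis at s = 3:
L_0(3) = (3)·(-1)/[(-4)·(-8)] = -3/32
L_1(3) = (7)·(-1)/[(4)·(-4)] = 7/16
L_2(3) = (7)·(3)/[(8)·(4)] = 21/32
Sum: 46·(-3/32) + (-2)·(7/16) + 14·(21/32) = 4

4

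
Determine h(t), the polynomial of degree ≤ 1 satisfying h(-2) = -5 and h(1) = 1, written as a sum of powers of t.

h(t) = 2t - 1

Build the Lagrange basis polynomials:
L_0(t) = (t - 1) / [-3] = -(1/3)t + 1/3
L_1(t) = (t + 2) / [3] = (1/3)t + 2/3
h(t) = (-5)·L_0 + 1·L_1
  (-5)·L_0(t) = (5/3)t - 5/3
  1·L_1(t) = (1/3)t + 2/3
Adding term by term: 2t - 1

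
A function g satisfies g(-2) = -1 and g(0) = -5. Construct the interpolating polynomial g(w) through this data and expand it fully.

g(w) = -2w - 5

Build the Lagrange basis polynomials:
L_0(w) = w / [-2] = -(1/2)w
L_1(w) = (w + 2) / [2] = (1/2)w + 1
g(w) = (-1)·L_0 + (-5)·L_1
  (-1)·L_0(w) = (1/2)w
  (-5)·L_1(w) = -(5/2)w - 5
Adding term by term: -2w - 5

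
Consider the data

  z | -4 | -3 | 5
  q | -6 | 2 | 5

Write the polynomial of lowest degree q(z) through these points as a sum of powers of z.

q(z) = -(61/72)z^2 + (149/72)z + 95/6

Newton's divided differences:
q[-4,-3] = (2 - (-6)) / (-3 - (-4)) = 8
q[-3,5] = (5 - 2) / (5 - (-3)) = 3/8
q[-4,-3,5] = (3/8 - 8) / (5 - (-4)) = -61/72
q(z) = -6 + 8·(z + 4) + (-61/72)·(z + 4)(z + 3)
Expanding: q(z) = -(61/72)z^2 + (149/72)z + 95/6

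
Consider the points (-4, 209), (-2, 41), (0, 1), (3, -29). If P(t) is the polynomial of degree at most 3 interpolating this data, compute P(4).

L_0(4) = (6)·(4)·(1)/[(-2)·(-4)·(-7)] = -3/7
L_1(4) = (8)·(4)·(1)/[(2)·(-2)·(-5)] = 8/5
L_2(4) = (8)·(6)·(1)/[(4)·(2)·(-3)] = -2
L_3(4) = (8)·(6)·(4)/[(7)·(5)·(3)] = 64/35
Sum: 209·(-3/7) + 41·(8/5) + 1·(-2) + (-29)·(64/35) = -79

-79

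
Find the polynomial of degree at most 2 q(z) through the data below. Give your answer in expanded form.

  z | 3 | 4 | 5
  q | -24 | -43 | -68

Newton's divided differences:
q[3,4] = (-43 - (-24)) / (4 - 3) = -19
q[4,5] = (-68 - (-43)) / (5 - 4) = -25
q[3,4,5] = (-25 - (-19)) / (5 - 3) = -3
q(z) = -24 + (-19)·(z - 3) + (-3)·(z - 3)(z - 4)
Expanding: q(z) = -3z^2 + 2z - 3

q(z) = -3z^2 + 2z - 3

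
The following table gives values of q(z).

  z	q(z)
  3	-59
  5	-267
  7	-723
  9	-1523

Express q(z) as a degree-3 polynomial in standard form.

q(z) = -2z^3 - z^2 + 2z - 2

Build the Lagrange basis polynomials:
L_0(z) = (z - 5)(z - 7)(z - 9) / [-48] = -(1/48)z^3 + (7/16)z^2 - (143/48)z + 105/16
L_1(z) = (z - 3)(z - 7)(z - 9) / [16] = (1/16)z^3 - (19/16)z^2 + (111/16)z - 189/16
L_2(z) = (z - 3)(z - 5)(z - 9) / [-16] = -(1/16)z^3 + (17/16)z^2 - (87/16)z + 135/16
L_3(z) = (z - 3)(z - 5)(z - 7) / [48] = (1/48)z^3 - (5/16)z^2 + (71/48)z - 35/16
q(z) = (-59)·L_0 + (-267)·L_1 + (-723)·L_2 + (-1523)·L_3
  (-59)·L_0(z) = (59/48)z^3 - (413/16)z^2 + (8437/48)z - 6195/16
  (-267)·L_1(z) = -(267/16)z^3 + (5073/16)z^2 - (29637/16)z + 50463/16
  (-723)·L_2(z) = (723/16)z^3 - (12291/16)z^2 + (62901/16)z - 97605/16
  (-1523)·L_3(z) = -(1523/48)z^3 + (7615/16)z^2 - (108133/48)z + 53305/16
Adding term by term: -2z^3 - z^2 + 2z - 2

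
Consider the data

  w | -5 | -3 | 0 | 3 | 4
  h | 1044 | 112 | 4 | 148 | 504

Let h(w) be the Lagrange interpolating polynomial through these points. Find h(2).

Evaluate each Lagrange basis at w = 2:
L_0(2) = (5)·(2)·(-1)·(-2)/[(-2)·(-5)·(-8)·(-9)] = 1/36
L_1(2) = (7)·(2)·(-1)·(-2)/[(2)·(-3)·(-6)·(-7)] = -1/9
L_2(2) = (7)·(5)·(-1)·(-2)/[(5)·(3)·(-3)·(-4)] = 7/18
L_3(2) = (7)·(5)·(2)·(-2)/[(8)·(6)·(3)·(-1)] = 35/36
L_4(2) = (7)·(5)·(2)·(-1)/[(9)·(7)·(4)·(1)] = -5/18
Sum: 1044·(1/36) + 112·(-1/9) + 4·(7/18) + 148·(35/36) + 504·(-5/18) = 22

22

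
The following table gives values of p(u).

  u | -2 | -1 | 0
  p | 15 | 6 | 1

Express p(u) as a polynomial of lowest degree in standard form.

Newton's divided differences:
p[-2,-1] = (6 - 15) / (-1 - (-2)) = -9
p[-1,0] = (1 - 6) / (0 - (-1)) = -5
p[-2,-1,0] = (-5 - (-9)) / (0 - (-2)) = 2
p(u) = 15 + (-9)·(u + 2) + 2·(u + 2)(u + 1)
Expanding: p(u) = 2u^2 - 3u + 1

p(u) = 2u^2 - 3u + 1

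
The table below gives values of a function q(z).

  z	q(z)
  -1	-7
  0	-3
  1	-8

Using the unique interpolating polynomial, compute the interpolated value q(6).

Using Newton's divided-difference form:
q[-1,0] = (-3 - (-7)) / (0 - (-1)) = 4
q[0,1] = (-8 - (-3)) / (1 - 0) = -5
q[-1,0,1] = (-5 - 4) / (1 - (-1)) = -9/2
q(6) = -7 + 4·(7) + (-9/2)·(7)·(6) = -168

-168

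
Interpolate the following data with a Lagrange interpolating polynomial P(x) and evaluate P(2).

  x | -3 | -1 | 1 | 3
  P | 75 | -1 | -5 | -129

-40

Evaluate each Lagrange basis at x = 2:
L_0(2) = (3)·(1)·(-1)/[(-2)·(-4)·(-6)] = 1/16
L_1(2) = (5)·(1)·(-1)/[(2)·(-2)·(-4)] = -5/16
L_2(2) = (5)·(3)·(-1)/[(4)·(2)·(-2)] = 15/16
L_3(2) = (5)·(3)·(1)/[(6)·(4)·(2)] = 5/16
Sum: 75·(1/16) + (-1)·(-5/16) + (-5)·(15/16) + (-129)·(5/16) = -40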